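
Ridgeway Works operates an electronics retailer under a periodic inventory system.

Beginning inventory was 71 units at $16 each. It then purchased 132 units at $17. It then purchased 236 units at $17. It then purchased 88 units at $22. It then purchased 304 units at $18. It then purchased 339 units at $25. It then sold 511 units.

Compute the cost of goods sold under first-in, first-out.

Sale 1 (511) [FIFO — oldest first]: 71 @ $16 + 132 @ $17 + 236 @ $17 + 72 @ $22 = $8,976
Ending inventory: 16 @ $22 + 304 @ $18 + 339 @ $25 = $14,299

COGS = $8,976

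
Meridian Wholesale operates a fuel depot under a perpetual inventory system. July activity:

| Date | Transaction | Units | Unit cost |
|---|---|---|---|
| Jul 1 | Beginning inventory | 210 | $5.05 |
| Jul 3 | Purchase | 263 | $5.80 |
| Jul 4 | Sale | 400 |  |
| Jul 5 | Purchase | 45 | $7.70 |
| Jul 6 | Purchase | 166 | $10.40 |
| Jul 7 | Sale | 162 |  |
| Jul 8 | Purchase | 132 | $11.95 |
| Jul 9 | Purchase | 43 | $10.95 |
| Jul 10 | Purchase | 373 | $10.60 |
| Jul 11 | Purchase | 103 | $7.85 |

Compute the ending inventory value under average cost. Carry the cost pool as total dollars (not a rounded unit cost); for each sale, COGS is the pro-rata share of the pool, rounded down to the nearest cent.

Ending inventory = $7,872.52

After Jul 1: 210 on hand, pool $1,060.50 (≈ $5.0500 each)
After Jul 3: 473 on hand, pool $2,585.90 (≈ $5.4670 each)
Jul 4, sell 400: 400/473 × $2,585.90 → $2,186.80
After Jul 5: 118 on hand, pool $745.60 (≈ $6.3186 each)
After Jul 6: 284 on hand, pool $2,472.00 (≈ $8.7042 each)
Jul 7, sell 162: 162/284 × $2,472.00 → $1,410.08
After Jul 8: 254 on hand, pool $2,639.32 (≈ $10.3910 each)
After Jul 9: 297 on hand, pool $3,110.17 (≈ $10.4720 each)
After Jul 10: 670 on hand, pool $7,063.97 (≈ $10.5432 each)
After Jul 11: 773 on hand, pool $7,872.52 (≈ $10.1844 each)
Total COGS = $2,186.80 + $1,410.08 = $3,596.88
Ending inventory (cost pool remaining) = $7,872.52
Check: goods available $11,469.40 = COGS $3,596.88 + ending $7,872.52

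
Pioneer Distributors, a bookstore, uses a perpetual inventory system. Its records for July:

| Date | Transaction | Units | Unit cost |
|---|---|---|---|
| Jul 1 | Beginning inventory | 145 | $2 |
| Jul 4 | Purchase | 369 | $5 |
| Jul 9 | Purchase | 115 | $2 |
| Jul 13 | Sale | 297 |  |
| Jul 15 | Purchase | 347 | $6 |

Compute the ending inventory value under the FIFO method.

Ending inventory = $3,397

Jul 13, 297 sold [FIFO — oldest first]: 145 @ $2 + 152 @ $5 = $1,050
Ending inventory: 217 @ $5 + 115 @ $2 + 347 @ $6 = $3,397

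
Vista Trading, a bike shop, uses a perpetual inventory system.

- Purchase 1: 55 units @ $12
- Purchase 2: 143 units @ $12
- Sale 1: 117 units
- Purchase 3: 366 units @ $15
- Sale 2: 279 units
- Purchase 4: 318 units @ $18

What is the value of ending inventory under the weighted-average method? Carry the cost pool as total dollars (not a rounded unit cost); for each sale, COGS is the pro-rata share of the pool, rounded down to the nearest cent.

Ending inventory = $8,152.68

After Purchase 1: 55 on hand, pool $660.00 (≈ $12.0000 each)
After Purchase 2: 198 on hand, pool $2,376.00 (≈ $12.0000 each)
Sale 1, sell 117: 117/198 × $2,376.00 → $1,404.00
After Purchase 3: 447 on hand, pool $6,462.00 (≈ $14.4564 each)
Sale 2, sell 279: 279/447 × $6,462.00 → $4,033.32
After Purchase 4: 486 on hand, pool $8,152.68 (≈ $16.7751 each)
Total COGS = $1,404.00 + $4,033.32 = $5,437.32
Ending inventory (cost pool remaining) = $8,152.68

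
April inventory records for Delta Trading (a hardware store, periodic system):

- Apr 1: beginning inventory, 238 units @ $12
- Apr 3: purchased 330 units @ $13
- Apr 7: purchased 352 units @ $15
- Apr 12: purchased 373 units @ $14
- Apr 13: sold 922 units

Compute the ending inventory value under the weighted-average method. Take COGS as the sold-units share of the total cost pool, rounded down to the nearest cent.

Apr 13, sell 922: 922/1293 × $17,648.00 → $12,584.26
Ending inventory (cost pool remaining) = $5,063.74
Check: goods available $17,648.00 = COGS $12,584.26 + ending $5,063.74

Ending inventory = $5,063.74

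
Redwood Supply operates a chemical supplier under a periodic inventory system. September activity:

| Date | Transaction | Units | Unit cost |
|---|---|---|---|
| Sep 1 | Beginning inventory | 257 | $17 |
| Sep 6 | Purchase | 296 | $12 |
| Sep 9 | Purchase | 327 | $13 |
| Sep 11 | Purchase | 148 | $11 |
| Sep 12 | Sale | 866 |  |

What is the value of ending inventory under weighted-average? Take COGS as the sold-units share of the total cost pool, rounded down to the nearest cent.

Ending inventory = $2,174.71

Sep 12, sell 866: 866/1028 × $13,800.00 → $11,625.29
Ending inventory (cost pool remaining) = $2,174.71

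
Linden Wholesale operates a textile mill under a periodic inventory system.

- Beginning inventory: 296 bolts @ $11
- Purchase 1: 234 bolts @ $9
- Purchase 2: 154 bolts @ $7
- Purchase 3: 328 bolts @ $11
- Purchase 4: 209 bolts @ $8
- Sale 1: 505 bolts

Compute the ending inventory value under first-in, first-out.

Sale 1 (505) [FIFO — oldest first]: 296 @ $11 + 209 @ $9 = $5,137
Ending inventory: 25 @ $9 + 154 @ $7 + 328 @ $11 + 209 @ $8 = $6,583
Check: goods available $11,720 = COGS $5,137 + ending $6,583

Ending inventory = $6,583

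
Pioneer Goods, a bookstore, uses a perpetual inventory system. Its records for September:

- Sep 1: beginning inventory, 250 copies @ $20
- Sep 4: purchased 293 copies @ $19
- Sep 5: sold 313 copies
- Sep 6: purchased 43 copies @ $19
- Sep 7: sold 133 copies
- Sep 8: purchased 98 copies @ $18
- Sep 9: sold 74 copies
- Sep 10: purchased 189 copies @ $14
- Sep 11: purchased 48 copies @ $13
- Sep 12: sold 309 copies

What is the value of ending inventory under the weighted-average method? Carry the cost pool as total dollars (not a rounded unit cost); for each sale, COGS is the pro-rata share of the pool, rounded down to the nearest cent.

Ending inventory = $1,458.22

After Sep 1: 250 on hand, pool $5,000.00 (≈ $20.0000 each)
After Sep 4: 543 on hand, pool $10,567.00 (≈ $19.4604 each)
Sep 5, sell 313: 313/543 × $10,567.00 → $6,091.10
After Sep 6: 273 on hand, pool $5,292.90 (≈ $19.3879 each)
Sep 7, sell 133: 133/273 × $5,292.90 → $2,578.59
After Sep 8: 238 on hand, pool $4,478.31 (≈ $18.8164 each)
Sep 9, sell 74: 74/238 × $4,478.31 → $1,392.41
After Sep 10: 353 on hand, pool $5,731.90 (≈ $16.2377 each)
After Sep 11: 401 on hand, pool $6,355.90 (≈ $15.8501 each)
Sep 12, sell 309: 309/401 × $6,355.90 → $4,897.68
Total COGS = $6,091.10 + $2,578.59 + $1,392.41 + $4,897.68 = $14,959.78
Ending inventory (cost pool remaining) = $1,458.22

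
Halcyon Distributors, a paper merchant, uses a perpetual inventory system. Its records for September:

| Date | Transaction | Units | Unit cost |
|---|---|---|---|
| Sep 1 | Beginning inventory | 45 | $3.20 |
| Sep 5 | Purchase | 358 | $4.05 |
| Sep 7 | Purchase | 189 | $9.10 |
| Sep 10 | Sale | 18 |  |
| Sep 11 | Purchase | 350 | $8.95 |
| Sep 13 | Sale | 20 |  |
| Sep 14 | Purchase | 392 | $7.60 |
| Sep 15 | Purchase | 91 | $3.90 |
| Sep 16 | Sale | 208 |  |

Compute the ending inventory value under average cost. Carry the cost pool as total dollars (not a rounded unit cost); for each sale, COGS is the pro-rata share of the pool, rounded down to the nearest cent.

Ending inventory = $8,111.31

After Sep 1: 45 on hand, pool $144.00 (≈ $3.2000 each)
After Sep 5: 403 on hand, pool $1,593.90 (≈ $3.9551 each)
After Sep 7: 592 on hand, pool $3,313.80 (≈ $5.5976 each)
Sep 10, sell 18: 18/592 × $3,313.80 → $100.75
After Sep 11: 924 on hand, pool $6,345.55 (≈ $6.8675 each)
Sep 13, sell 20: 20/924 × $6,345.55 → $137.34
After Sep 14: 1296 on hand, pool $9,187.41 (≈ $7.0891 each)
After Sep 15: 1387 on hand, pool $9,542.31 (≈ $6.8798 each)
Sep 16, sell 208: 208/1387 × $9,542.31 → $1,431.00
Total COGS = $100.75 + $137.34 + $1,431.00 = $1,669.09
Ending inventory (cost pool remaining) = $8,111.31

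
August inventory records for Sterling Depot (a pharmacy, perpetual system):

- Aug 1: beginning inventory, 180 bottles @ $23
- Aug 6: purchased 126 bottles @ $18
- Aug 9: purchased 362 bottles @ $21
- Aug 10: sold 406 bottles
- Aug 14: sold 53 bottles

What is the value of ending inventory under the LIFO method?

Ending inventory = $4,662

Aug 10, 406 sold [LIFO — newest first]: 362 @ $21 + 44 @ $18 = $8,394
Aug 14, 53 sold [LIFO — newest first]: 53 @ $18 = $954
Total COGS = $8,394 + $954 = $9,348
Ending inventory: 180 @ $23 + 29 @ $18 = $4,662
Check: goods available $14,010 = COGS $9,348 + ending $4,662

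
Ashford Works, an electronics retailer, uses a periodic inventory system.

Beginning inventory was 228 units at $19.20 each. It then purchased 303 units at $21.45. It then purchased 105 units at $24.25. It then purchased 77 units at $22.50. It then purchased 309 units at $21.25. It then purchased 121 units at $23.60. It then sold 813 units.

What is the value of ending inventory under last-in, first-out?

Sale 1 (813) [LIFO — newest first]: 121 @ $23.60 + 309 @ $21.25 + 77 @ $22.50 + 105 @ $24.25 + 201 @ $21.45 = $18,012.05
Ending inventory: 228 @ $19.20 + 102 @ $21.45 = $6,565.50

Ending inventory = $6,565.50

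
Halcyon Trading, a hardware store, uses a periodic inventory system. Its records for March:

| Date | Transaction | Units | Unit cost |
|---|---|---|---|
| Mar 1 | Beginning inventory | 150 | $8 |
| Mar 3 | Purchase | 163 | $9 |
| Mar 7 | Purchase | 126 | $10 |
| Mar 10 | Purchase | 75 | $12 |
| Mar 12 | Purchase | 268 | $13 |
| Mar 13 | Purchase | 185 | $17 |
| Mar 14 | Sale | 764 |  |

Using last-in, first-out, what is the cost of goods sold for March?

COGS = $9,779

Mar 14, 764 sold [LIFO — newest first]: 185 @ $17 + 268 @ $13 + 75 @ $12 + 126 @ $10 + 110 @ $9 = $9,779
Ending inventory: 150 @ $8 + 53 @ $9 = $1,677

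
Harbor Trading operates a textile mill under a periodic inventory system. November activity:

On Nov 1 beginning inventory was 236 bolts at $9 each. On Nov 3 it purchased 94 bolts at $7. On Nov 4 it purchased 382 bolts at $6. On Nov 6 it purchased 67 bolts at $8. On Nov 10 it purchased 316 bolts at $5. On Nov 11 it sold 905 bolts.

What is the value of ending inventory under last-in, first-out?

Ending inventory = $1,710

Nov 11, 905 sold [LIFO — newest first]: 316 @ $5 + 67 @ $8 + 382 @ $6 + 94 @ $7 + 46 @ $9 = $5,480
Ending inventory: 190 @ $9 = $1,710
Check: goods available $7,190 = COGS $5,480 + ending $1,710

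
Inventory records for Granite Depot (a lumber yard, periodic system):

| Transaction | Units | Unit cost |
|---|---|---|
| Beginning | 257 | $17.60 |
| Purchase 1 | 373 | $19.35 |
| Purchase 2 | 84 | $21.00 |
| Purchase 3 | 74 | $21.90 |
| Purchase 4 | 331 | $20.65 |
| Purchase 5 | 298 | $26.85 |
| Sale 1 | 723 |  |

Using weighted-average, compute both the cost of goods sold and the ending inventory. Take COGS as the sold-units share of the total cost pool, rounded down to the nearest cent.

COGS = $15,287.49; ending inventory = $14,674.31

Sale 1, sell 723: 723/1417 × $29,961.80 → $15,287.49
Ending inventory (cost pool remaining) = $14,674.31
Check: goods available $29,961.80 = COGS $15,287.49 + ending $14,674.31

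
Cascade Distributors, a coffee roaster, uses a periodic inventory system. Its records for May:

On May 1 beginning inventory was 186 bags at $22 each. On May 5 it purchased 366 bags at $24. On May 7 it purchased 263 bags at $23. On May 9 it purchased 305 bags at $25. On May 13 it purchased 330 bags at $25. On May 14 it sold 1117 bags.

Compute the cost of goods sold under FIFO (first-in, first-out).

COGS = $26,475

May 14, 1117 sold [FIFO — oldest first]: 186 @ $22 + 366 @ $24 + 263 @ $23 + 302 @ $25 = $26,475
Ending inventory: 3 @ $25 + 330 @ $25 = $8,325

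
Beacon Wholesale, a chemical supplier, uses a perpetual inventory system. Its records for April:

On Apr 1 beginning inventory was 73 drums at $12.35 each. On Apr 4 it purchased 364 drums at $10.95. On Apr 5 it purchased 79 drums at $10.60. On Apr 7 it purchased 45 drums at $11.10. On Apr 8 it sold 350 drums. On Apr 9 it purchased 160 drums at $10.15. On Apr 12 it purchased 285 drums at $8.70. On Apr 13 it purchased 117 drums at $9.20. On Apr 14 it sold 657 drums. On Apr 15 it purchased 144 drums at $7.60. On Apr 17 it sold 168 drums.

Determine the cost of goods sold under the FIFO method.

COGS = $11,799.35

Apr 8, 350 sold [FIFO — oldest first]: 73 @ $12.35 + 277 @ $10.95 = $3,934.70
Apr 14, 657 sold [FIFO — oldest first]: 87 @ $10.95 + 79 @ $10.60 + 45 @ $11.10 + 160 @ $10.15 + 285 @ $8.70 + 1 @ $9.20 = $6,402.25
Apr 17, 168 sold [FIFO — oldest first]: 116 @ $9.20 + 52 @ $7.60 = $1,462.40
Total COGS = $3,934.70 + $6,402.25 + $1,462.40 = $11,799.35
Ending inventory: 92 @ $7.60 = $699.20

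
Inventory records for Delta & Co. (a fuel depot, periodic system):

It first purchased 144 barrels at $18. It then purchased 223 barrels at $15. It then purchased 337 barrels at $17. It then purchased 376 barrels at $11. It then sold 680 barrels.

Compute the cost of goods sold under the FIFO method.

Sale 1 (680) [FIFO — oldest first]: 144 @ $18 + 223 @ $15 + 313 @ $17 = $11,258
Ending inventory: 24 @ $17 + 376 @ $11 = $4,544

COGS = $11,258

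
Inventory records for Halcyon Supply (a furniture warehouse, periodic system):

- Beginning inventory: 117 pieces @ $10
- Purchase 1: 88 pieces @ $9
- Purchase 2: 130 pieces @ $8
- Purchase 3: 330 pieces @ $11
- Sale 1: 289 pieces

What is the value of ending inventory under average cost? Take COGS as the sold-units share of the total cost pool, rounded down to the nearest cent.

Ending inventory = $3,749.83

Sale 1, sell 289: 289/665 × $6,632.00 → $2,882.17
Ending inventory (cost pool remaining) = $3,749.83
Check: goods available $6,632.00 = COGS $2,882.17 + ending $3,749.83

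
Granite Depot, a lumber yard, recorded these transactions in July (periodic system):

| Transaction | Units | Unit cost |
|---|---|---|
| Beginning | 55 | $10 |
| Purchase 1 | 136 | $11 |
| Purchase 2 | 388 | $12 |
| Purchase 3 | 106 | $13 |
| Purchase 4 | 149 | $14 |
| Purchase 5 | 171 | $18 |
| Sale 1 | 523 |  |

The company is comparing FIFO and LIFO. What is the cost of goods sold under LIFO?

FIFO COGS: 55 @ $10 + 136 @ $11 + 332 @ $12 = $6,030
LIFO COGS: 171 @ $18 + 149 @ $14 + 106 @ $13 + 97 @ $12 = $7,706

COGS = $7,706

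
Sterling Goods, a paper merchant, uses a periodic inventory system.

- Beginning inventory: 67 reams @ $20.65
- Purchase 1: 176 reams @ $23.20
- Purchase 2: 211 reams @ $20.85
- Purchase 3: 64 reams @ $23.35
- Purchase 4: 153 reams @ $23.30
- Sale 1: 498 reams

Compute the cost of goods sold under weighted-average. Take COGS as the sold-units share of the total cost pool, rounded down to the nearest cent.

Sale 1, sell 498: 498/671 × $14,925.40 → $11,077.27
Ending inventory (cost pool remaining) = $3,848.13

COGS = $11,077.27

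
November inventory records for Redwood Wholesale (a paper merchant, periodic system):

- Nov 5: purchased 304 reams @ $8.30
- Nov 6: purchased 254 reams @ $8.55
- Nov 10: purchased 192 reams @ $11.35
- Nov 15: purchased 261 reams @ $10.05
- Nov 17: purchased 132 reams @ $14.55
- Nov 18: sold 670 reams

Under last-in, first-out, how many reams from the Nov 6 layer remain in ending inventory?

169

Nov 18, 670 sold [LIFO — newest first]: 132 @ $14.55 + 261 @ $10.05 + 192 @ $11.35 + 85 @ $8.55 = $7,449.60
Ending inventory: 304 @ $8.30 + 169 @ $8.55 = $3,968.15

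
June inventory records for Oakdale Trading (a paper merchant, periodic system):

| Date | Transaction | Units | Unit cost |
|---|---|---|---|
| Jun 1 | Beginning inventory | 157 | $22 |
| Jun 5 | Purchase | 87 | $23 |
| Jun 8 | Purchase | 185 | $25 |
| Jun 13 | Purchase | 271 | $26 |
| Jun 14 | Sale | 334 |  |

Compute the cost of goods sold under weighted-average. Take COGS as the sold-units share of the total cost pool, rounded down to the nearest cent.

Jun 14, sell 334: 334/700 × $17,126.00 → $8,171.54
Ending inventory (cost pool remaining) = $8,954.46

COGS = $8,171.54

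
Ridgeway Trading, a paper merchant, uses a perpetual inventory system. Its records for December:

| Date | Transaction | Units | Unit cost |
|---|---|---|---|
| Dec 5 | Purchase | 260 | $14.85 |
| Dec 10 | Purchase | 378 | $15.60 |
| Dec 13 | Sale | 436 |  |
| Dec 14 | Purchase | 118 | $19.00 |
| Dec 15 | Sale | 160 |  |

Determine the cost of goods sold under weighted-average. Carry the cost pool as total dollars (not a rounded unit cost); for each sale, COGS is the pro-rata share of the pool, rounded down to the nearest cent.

After Dec 5: 260 on hand, pool $3,861.00 (≈ $14.8500 each)
After Dec 10: 638 on hand, pool $9,757.80 (≈ $15.2944 each)
Dec 13, sell 436: 436/638 × $9,757.80 → $6,668.33
After Dec 14: 320 on hand, pool $5,331.47 (≈ $16.6608 each)
Dec 15, sell 160: 160/320 × $5,331.47 → $2,665.73
Total COGS = $6,668.33 + $2,665.73 = $9,334.06
Ending inventory (cost pool remaining) = $2,665.74
Check: goods available $11,999.80 = COGS $9,334.06 + ending $2,665.74

COGS = $9,334.06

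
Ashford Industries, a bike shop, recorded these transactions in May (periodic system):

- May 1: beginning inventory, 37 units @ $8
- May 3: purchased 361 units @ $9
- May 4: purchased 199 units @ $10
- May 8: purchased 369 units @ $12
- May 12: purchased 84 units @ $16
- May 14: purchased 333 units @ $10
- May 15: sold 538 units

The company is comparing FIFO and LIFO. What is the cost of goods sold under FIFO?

COGS = $4,945

FIFO COGS: 37 @ $8 + 361 @ $9 + 140 @ $10 = $4,945
LIFO COGS: 333 @ $10 + 84 @ $16 + 121 @ $12 = $6,126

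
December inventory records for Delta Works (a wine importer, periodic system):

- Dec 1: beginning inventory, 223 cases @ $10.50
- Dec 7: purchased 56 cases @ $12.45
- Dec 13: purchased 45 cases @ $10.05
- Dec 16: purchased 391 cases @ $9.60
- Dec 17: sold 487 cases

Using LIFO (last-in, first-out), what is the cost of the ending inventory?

Ending inventory = $2,403.75

Dec 17, 487 sold [LIFO — newest first]: 391 @ $9.60 + 45 @ $10.05 + 51 @ $12.45 = $4,840.80
Ending inventory: 223 @ $10.50 + 5 @ $12.45 = $2,403.75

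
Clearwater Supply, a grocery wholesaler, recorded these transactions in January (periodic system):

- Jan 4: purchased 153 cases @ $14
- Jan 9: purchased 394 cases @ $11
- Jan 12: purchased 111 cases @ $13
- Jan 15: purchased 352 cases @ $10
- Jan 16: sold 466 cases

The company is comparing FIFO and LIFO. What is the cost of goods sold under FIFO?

COGS = $5,585

FIFO COGS: 153 @ $14 + 313 @ $11 = $5,585
LIFO COGS: 352 @ $10 + 111 @ $13 + 3 @ $11 = $4,996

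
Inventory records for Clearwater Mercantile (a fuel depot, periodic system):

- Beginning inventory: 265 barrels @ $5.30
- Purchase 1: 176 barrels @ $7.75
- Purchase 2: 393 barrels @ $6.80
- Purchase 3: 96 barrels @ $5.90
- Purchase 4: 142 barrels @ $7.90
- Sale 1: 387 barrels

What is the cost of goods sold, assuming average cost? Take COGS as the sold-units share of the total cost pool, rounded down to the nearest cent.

COGS = $2,573.65

Sale 1, sell 387: 387/1072 × $7,129.10 → $2,573.65
Ending inventory (cost pool remaining) = $4,555.45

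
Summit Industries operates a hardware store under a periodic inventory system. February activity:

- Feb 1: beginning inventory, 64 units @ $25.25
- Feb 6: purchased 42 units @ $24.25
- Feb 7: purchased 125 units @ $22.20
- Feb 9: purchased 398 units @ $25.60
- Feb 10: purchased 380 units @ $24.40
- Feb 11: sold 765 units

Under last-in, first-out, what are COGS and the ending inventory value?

COGS = $19,128.00; ending inventory = $5,742.30

Feb 11, 765 sold [LIFO — newest first]: 380 @ $24.40 + 385 @ $25.60 = $19,128.00
Ending inventory: 64 @ $25.25 + 42 @ $24.25 + 125 @ $22.20 + 13 @ $25.60 = $5,742.30
Check: goods available $24,870.30 = COGS $19,128.00 + ending $5,742.30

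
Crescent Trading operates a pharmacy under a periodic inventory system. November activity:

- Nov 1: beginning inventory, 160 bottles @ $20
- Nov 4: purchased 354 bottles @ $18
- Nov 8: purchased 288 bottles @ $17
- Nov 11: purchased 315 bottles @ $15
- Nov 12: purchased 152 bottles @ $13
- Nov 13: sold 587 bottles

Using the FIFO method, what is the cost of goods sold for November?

Nov 13, 587 sold [FIFO — oldest first]: 160 @ $20 + 354 @ $18 + 73 @ $17 = $10,813
Ending inventory: 215 @ $17 + 315 @ $15 + 152 @ $13 = $10,356

COGS = $10,813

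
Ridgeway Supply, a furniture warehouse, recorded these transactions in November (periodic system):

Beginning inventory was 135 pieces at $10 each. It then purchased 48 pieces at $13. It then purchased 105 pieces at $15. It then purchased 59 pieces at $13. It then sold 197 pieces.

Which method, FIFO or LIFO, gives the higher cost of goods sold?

LIFO

FIFO COGS: 135 @ $10 + 48 @ $13 + 14 @ $15 = $2,184
LIFO COGS: 59 @ $13 + 105 @ $15 + 33 @ $13 = $2,771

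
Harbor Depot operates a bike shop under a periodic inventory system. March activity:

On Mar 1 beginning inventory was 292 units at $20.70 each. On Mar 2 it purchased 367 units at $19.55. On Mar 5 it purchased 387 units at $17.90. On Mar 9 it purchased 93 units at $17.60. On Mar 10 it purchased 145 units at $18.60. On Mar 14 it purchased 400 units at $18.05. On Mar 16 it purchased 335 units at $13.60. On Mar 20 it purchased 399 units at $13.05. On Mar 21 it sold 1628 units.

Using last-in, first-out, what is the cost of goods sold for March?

COGS = $25,899.15

Mar 21, 1628 sold [LIFO — newest first]: 399 @ $13.05 + 335 @ $13.60 + 400 @ $18.05 + 145 @ $18.60 + 93 @ $17.60 + 256 @ $17.90 = $25,899.15
Ending inventory: 292 @ $20.70 + 367 @ $19.55 + 131 @ $17.90 = $15,564.15
Check: goods available $41,463.30 = COGS $25,899.15 + ending $15,564.15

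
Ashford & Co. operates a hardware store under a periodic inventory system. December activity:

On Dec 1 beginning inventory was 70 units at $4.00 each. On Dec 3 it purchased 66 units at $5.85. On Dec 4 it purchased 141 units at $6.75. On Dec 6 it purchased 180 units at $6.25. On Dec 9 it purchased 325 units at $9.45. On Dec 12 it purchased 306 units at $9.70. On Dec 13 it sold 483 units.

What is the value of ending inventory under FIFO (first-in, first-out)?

Dec 13, 483 sold [FIFO — oldest first]: 70 @ $4.00 + 66 @ $5.85 + 141 @ $6.75 + 180 @ $6.25 + 26 @ $9.45 = $2,988.55
Ending inventory: 299 @ $9.45 + 306 @ $9.70 = $5,793.75

Ending inventory = $5,793.75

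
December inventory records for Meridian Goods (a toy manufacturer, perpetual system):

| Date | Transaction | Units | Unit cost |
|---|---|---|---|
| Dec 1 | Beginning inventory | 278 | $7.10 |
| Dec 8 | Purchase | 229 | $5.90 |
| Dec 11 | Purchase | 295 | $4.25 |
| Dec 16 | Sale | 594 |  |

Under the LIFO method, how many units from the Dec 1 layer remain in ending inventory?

208

Dec 16, 594 sold [LIFO — newest first]: 295 @ $4.25 + 229 @ $5.90 + 70 @ $7.10 = $3,101.85
Ending inventory: 208 @ $7.10 = $1,476.80
Check: goods available $4,578.65 = COGS $3,101.85 + ending $1,476.80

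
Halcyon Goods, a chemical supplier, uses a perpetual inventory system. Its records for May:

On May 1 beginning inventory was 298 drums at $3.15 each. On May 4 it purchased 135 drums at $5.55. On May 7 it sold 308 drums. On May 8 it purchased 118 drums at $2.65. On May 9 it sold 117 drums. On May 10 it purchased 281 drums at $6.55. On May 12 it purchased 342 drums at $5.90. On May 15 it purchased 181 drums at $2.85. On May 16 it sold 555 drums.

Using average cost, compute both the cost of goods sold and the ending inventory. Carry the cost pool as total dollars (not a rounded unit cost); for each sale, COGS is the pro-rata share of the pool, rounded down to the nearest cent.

COGS = $4,443.79; ending inventory = $1,931.06

After May 1: 298 on hand, pool $938.70 (≈ $3.1500 each)
After May 4: 433 on hand, pool $1,687.95 (≈ $3.8983 each)
May 7, sell 308: 308/433 × $1,687.95 → $1,200.66
After May 8: 243 on hand, pool $799.99 (≈ $3.2921 each)
May 9, sell 117: 117/243 × $799.99 → $385.18
After May 10: 407 on hand, pool $2,255.36 (≈ $5.5414 each)
After May 12: 749 on hand, pool $4,273.16 (≈ $5.7052 each)
After May 15: 930 on hand, pool $4,789.01 (≈ $5.1495 each)
May 16, sell 555: 555/930 × $4,789.01 → $2,857.95
Total COGS = $1,200.66 + $385.18 + $2,857.95 = $4,443.79
Ending inventory (cost pool remaining) = $1,931.06
Check: goods available $6,374.85 = COGS $4,443.79 + ending $1,931.06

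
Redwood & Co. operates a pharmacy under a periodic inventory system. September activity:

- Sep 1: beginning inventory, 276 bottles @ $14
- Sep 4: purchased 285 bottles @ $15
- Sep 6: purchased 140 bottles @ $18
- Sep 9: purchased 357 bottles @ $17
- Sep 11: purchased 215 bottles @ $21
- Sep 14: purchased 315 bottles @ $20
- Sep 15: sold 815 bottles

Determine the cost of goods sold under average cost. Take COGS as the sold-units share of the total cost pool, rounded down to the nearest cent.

Sep 15, sell 815: 815/1588 × $27,543.00 → $14,135.73
Ending inventory (cost pool remaining) = $13,407.27

COGS = $14,135.73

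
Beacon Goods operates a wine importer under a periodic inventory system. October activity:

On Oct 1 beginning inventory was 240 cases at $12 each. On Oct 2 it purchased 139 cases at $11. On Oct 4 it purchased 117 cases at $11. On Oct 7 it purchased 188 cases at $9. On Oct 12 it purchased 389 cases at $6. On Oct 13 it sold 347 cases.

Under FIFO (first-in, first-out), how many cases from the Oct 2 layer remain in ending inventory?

32

Oct 13, 347 sold [FIFO — oldest first]: 240 @ $12 + 107 @ $11 = $4,057
Ending inventory: 32 @ $11 + 117 @ $11 + 188 @ $9 + 389 @ $6 = $5,665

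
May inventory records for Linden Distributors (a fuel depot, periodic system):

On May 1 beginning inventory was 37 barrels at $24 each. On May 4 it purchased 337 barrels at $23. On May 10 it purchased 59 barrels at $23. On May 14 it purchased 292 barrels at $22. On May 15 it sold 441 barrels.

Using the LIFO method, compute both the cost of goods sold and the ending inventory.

COGS = $9,851; ending inventory = $6,569

May 15, 441 sold [LIFO — newest first]: 292 @ $22 + 59 @ $23 + 90 @ $23 = $9,851
Ending inventory: 37 @ $24 + 247 @ $23 = $6,569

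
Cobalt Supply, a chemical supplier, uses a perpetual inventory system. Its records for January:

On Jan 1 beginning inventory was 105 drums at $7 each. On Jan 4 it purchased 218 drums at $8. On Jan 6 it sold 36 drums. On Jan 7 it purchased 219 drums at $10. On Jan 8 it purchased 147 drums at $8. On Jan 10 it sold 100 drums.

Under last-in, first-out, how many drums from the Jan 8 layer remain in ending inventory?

47

Jan 6, 36 sold [LIFO — newest first]: 36 @ $8 = $288
Jan 10, 100 sold [LIFO — newest first]: 100 @ $8 = $800
Total COGS = $288 + $800 = $1,088
Ending inventory: 105 @ $7 + 182 @ $8 + 219 @ $10 + 47 @ $8 = $4,757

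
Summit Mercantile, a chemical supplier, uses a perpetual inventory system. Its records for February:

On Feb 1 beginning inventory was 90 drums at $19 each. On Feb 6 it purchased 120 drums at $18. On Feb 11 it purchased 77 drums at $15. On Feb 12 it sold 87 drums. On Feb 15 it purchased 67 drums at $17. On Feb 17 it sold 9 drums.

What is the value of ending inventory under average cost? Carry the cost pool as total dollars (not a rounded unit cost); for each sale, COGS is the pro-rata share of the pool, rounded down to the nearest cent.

Ending inventory = $4,484.33

After Feb 1: 90 on hand, pool $1,710.00 (≈ $19.0000 each)
After Feb 6: 210 on hand, pool $3,870.00 (≈ $18.4286 each)
After Feb 11: 287 on hand, pool $5,025.00 (≈ $17.5087 each)
Feb 12, sell 87: 87/287 × $5,025.00 → $1,523.25
After Feb 15: 267 on hand, pool $4,640.75 (≈ $17.3811 each)
Feb 17, sell 9: 9/267 × $4,640.75 → $156.42
Total COGS = $1,523.25 + $156.42 = $1,679.67
Ending inventory (cost pool remaining) = $4,484.33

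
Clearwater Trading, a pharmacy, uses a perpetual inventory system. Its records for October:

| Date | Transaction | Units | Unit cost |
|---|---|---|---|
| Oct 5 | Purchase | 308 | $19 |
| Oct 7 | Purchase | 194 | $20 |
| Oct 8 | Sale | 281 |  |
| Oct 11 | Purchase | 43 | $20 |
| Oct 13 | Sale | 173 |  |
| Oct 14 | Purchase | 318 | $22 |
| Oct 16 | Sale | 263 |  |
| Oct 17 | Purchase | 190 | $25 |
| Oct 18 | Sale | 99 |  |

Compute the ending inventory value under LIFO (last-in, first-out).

Oct 8, 281 sold [LIFO — newest first]: 194 @ $20 + 87 @ $19 = $5,533
Oct 13, 173 sold [LIFO — newest first]: 43 @ $20 + 130 @ $19 = $3,330
Oct 16, 263 sold [LIFO — newest first]: 263 @ $22 = $5,786
Oct 18, 99 sold [LIFO — newest first]: 99 @ $25 = $2,475
Total COGS = $5,533 + $3,330 + $5,786 + $2,475 = $17,124
Ending inventory: 91 @ $19 + 55 @ $22 + 91 @ $25 = $5,214

Ending inventory = $5,214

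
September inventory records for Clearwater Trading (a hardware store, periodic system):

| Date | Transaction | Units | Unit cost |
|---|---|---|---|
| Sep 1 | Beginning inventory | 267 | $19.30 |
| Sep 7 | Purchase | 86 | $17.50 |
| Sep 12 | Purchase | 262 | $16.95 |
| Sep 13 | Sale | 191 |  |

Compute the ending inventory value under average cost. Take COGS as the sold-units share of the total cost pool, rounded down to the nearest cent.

Ending inventory = $7,652.00

Sep 13, sell 191: 191/615 × $11,099.00 → $3,447.00
Ending inventory (cost pool remaining) = $7,652.00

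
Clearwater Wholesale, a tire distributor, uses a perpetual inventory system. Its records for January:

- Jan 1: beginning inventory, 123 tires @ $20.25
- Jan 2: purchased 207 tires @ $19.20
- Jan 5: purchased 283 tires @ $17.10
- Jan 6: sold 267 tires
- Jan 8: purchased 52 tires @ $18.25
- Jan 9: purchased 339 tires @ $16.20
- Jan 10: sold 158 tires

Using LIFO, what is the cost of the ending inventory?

Jan 6, 267 sold [LIFO — newest first]: 267 @ $17.10 = $4,565.70
Jan 10, 158 sold [LIFO — newest first]: 158 @ $16.20 = $2,559.60
Total COGS = $4,565.70 + $2,559.60 = $7,125.30
Ending inventory: 123 @ $20.25 + 207 @ $19.20 + 16 @ $17.10 + 52 @ $18.25 + 181 @ $16.20 = $10,619.95
Check: goods available $17,745.25 = COGS $7,125.30 + ending $10,619.95

Ending inventory = $10,619.95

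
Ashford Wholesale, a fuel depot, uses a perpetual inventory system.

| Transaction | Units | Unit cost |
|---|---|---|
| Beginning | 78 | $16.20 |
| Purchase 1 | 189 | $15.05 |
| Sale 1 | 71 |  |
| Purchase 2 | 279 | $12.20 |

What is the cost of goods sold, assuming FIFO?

COGS = $1,150.20

Sale 1 (71) [FIFO — oldest first]: 71 @ $16.20 = $1,150.20
Ending inventory: 7 @ $16.20 + 189 @ $15.05 + 279 @ $12.20 = $6,361.65
Check: goods available $7,511.85 = COGS $1,150.20 + ending $6,361.65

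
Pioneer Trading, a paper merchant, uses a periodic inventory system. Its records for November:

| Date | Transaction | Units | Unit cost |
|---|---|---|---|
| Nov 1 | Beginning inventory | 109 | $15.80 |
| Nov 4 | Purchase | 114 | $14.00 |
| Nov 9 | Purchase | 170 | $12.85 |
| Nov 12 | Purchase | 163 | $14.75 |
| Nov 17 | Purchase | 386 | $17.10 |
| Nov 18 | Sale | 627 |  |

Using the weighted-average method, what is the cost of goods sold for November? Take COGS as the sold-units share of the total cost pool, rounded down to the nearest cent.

Nov 18, sell 627: 627/942 × $14,507.55 → $9,656.29
Ending inventory (cost pool remaining) = $4,851.26
Check: goods available $14,507.55 = COGS $9,656.29 + ending $4,851.26

COGS = $9,656.29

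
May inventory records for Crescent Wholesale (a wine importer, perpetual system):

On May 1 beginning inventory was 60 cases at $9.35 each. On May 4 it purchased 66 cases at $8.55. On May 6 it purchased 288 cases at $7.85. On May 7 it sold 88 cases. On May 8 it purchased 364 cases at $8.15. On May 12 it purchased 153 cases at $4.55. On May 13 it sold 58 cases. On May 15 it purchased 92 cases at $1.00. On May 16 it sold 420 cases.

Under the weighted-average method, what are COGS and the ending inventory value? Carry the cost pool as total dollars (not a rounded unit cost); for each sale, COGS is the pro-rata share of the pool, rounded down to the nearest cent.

COGS = $4,021.75; ending inventory = $3,119.10

After May 1: 60 on hand, pool $561.00 (≈ $9.3500 each)
After May 4: 126 on hand, pool $1,125.30 (≈ $8.9310 each)
After May 6: 414 on hand, pool $3,386.10 (≈ $8.1790 each)
May 7, sell 88: 88/414 × $3,386.10 → $719.75
After May 8: 690 on hand, pool $5,632.95 (≈ $8.1637 each)
After May 12: 843 on hand, pool $6,329.10 (≈ $7.5078 each)
May 13, sell 58: 58/843 × $6,329.10 → $435.45
After May 15: 877 on hand, pool $5,985.65 (≈ $6.8251 each)
May 16, sell 420: 420/877 × $5,985.65 → $2,866.55
Total COGS = $719.75 + $435.45 + $2,866.55 = $4,021.75
Ending inventory (cost pool remaining) = $3,119.10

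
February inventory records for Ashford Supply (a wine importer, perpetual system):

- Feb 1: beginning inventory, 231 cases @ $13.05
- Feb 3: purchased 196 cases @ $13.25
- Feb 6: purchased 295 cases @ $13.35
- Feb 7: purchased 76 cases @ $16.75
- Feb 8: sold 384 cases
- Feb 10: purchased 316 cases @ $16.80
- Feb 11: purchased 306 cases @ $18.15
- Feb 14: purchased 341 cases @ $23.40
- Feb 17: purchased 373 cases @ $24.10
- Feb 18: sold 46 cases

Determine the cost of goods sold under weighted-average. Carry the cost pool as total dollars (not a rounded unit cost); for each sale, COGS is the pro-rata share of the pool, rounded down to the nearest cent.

After Feb 1: 231 on hand, pool $3,014.55 (≈ $13.0500 each)
After Feb 3: 427 on hand, pool $5,611.55 (≈ $13.1418 each)
After Feb 6: 722 on hand, pool $9,549.80 (≈ $13.2269 each)
After Feb 7: 798 on hand, pool $10,822.80 (≈ $13.5624 each)
Feb 8, sell 384: 384/798 × $10,822.80 → $5,207.96
After Feb 10: 730 on hand, pool $10,923.64 (≈ $14.9639 each)
After Feb 11: 1036 on hand, pool $16,477.54 (≈ $15.9050 each)
After Feb 14: 1377 on hand, pool $24,456.94 (≈ $17.7610 each)
After Feb 17: 1750 on hand, pool $33,446.24 (≈ $19.1121 each)
Feb 18, sell 46: 46/1750 × $33,446.24 → $879.15
Total COGS = $5,207.96 + $879.15 = $6,087.11
Ending inventory (cost pool remaining) = $32,567.09
Check: goods available $38,654.20 = COGS $6,087.11 + ending $32,567.09

COGS = $6,087.11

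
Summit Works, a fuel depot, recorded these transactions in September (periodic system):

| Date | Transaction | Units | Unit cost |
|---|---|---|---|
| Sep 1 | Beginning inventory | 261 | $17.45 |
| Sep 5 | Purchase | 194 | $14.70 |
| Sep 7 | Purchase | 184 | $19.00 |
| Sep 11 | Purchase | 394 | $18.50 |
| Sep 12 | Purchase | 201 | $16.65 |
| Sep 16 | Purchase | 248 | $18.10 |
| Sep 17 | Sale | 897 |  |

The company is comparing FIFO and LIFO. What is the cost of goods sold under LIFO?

COGS = $16,150.45

FIFO COGS: 261 @ $17.45 + 194 @ $14.70 + 184 @ $19.00 + 258 @ $18.50 = $15,675.25
LIFO COGS: 248 @ $18.10 + 201 @ $16.65 + 394 @ $18.50 + 54 @ $19.00 = $16,150.45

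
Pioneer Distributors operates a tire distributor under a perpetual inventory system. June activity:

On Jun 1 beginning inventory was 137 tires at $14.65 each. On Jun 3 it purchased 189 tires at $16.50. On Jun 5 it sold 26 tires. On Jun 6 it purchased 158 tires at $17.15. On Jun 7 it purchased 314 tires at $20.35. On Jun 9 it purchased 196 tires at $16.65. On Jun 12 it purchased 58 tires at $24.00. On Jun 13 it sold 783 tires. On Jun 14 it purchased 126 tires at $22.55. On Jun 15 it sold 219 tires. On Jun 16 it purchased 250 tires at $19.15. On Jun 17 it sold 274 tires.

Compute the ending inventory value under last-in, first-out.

Jun 5, 26 sold [LIFO — newest first]: 26 @ $16.50 = $429.00
Jun 13, 783 sold [LIFO — newest first]: 58 @ $24.00 + 196 @ $16.65 + 314 @ $20.35 + 158 @ $17.15 + 57 @ $16.50 = $14,695.50
Jun 15, 219 sold [LIFO — newest first]: 126 @ $22.55 + 93 @ $16.50 = $4,375.80
Jun 17, 274 sold [LIFO — newest first]: 250 @ $19.15 + 13 @ $16.50 + 11 @ $14.65 = $5,163.15
Total COGS = $429.00 + $14,695.50 + $4,375.80 + $5,163.15 = $24,663.45
Ending inventory: 126 @ $14.65 = $1,845.90
Check: goods available $26,509.35 = COGS $24,663.45 + ending $1,845.90

Ending inventory = $1,845.90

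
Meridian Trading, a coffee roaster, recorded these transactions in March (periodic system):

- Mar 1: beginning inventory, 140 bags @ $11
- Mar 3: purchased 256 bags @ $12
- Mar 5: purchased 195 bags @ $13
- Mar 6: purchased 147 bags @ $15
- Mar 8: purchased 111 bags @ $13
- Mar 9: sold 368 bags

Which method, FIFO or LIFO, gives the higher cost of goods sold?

LIFO

FIFO COGS: 140 @ $11 + 228 @ $12 = $4,276
LIFO COGS: 111 @ $13 + 147 @ $15 + 110 @ $13 = $5,078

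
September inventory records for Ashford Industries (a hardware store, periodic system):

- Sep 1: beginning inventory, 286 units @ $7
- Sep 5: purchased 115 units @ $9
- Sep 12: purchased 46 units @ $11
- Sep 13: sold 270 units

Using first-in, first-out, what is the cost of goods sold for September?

COGS = $1,890

Sep 13, 270 sold [FIFO — oldest first]: 270 @ $7 = $1,890
Ending inventory: 16 @ $7 + 115 @ $9 + 46 @ $11 = $1,653
Check: goods available $3,543 = COGS $1,890 + ending $1,653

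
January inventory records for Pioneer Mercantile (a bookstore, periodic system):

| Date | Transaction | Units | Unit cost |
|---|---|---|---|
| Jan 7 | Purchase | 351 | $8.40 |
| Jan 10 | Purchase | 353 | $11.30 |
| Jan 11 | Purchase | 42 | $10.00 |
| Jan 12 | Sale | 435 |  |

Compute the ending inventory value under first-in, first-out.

Ending inventory = $3,459.70

Jan 12, 435 sold [FIFO — oldest first]: 351 @ $8.40 + 84 @ $11.30 = $3,897.60
Ending inventory: 269 @ $11.30 + 42 @ $10.00 = $3,459.70
Check: goods available $7,357.30 = COGS $3,897.60 + ending $3,459.70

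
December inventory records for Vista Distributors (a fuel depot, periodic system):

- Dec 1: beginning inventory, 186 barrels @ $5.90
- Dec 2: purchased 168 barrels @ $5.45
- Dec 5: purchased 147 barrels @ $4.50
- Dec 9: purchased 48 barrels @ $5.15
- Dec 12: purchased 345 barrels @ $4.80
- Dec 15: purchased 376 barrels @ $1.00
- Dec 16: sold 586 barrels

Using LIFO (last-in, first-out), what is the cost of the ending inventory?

Dec 16, 586 sold [LIFO — newest first]: 376 @ $1.00 + 210 @ $4.80 = $1,384.00
Ending inventory: 186 @ $5.90 + 168 @ $5.45 + 147 @ $4.50 + 48 @ $5.15 + 135 @ $4.80 = $3,569.70

Ending inventory = $3,569.70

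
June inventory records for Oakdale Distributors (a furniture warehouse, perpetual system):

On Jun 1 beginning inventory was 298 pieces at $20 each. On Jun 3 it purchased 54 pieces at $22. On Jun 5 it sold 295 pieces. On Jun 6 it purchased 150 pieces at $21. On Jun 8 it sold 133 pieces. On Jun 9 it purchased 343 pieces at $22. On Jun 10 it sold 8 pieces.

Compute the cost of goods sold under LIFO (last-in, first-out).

COGS = $8,977

Jun 5, 295 sold [LIFO — newest first]: 54 @ $22 + 241 @ $20 = $6,008
Jun 8, 133 sold [LIFO — newest first]: 133 @ $21 = $2,793
Jun 10, 8 sold [LIFO — newest first]: 8 @ $22 = $176
Total COGS = $6,008 + $2,793 + $176 = $8,977
Ending inventory: 57 @ $20 + 17 @ $21 + 335 @ $22 = $8,867
Check: goods available $17,844 = COGS $8,977 + ending $8,867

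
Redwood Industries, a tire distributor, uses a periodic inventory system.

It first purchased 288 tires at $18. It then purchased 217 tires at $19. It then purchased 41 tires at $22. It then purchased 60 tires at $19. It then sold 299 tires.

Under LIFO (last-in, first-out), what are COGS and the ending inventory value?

COGS = $5,804; ending inventory = $5,545

Sale 1 (299) [LIFO — newest first]: 60 @ $19 + 41 @ $22 + 198 @ $19 = $5,804
Ending inventory: 288 @ $18 + 19 @ $19 = $5,545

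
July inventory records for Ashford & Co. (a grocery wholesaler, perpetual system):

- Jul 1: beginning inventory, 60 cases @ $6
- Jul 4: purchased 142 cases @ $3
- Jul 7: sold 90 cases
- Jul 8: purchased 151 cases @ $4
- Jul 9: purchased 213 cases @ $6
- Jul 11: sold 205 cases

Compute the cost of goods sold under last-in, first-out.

COGS = $1,500

Jul 7, 90 sold [LIFO — newest first]: 90 @ $3 = $270
Jul 11, 205 sold [LIFO — newest first]: 205 @ $6 = $1,230
Total COGS = $270 + $1,230 = $1,500
Ending inventory: 60 @ $6 + 52 @ $3 + 151 @ $4 + 8 @ $6 = $1,168
Check: goods available $2,668 = COGS $1,500 + ending $1,168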